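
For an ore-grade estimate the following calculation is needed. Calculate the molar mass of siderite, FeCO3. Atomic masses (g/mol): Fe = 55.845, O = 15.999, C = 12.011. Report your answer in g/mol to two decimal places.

115.85 g/mol

Fe: 1 × 55.845 = 55.8450
C: 1 × 12.011 = 12.0110
O: 3 × 15.999 = 47.9970
Summing the contributions gives the formula mass.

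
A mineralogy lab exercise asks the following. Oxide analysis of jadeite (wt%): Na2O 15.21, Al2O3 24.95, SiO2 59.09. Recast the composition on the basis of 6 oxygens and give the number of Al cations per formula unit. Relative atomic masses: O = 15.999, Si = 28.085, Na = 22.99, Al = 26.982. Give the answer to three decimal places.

0.997 Al apfu

Na2O: 15.21/61.979 = 0.24541 mol → 0.49082 mol Na, 0.24541 mol O.
Al2O3: 24.95/101.961 = 0.24470 mol → 0.48940 mol Al, 0.73410 mol O.
SiO2: 59.09/60.083 = 0.98347 mol → 0.98347 mol Si, 1.96694 mol O.
Total oxygen = 2.94645 mol. Normalization factor = 6/2.94645 = 2.03635.
Al per 6 O = 0.48940 × 2.03635 = 0.997.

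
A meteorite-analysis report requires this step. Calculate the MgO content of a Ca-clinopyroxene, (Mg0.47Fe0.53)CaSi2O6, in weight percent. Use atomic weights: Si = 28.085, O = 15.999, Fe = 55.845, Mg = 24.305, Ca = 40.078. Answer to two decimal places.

8.12 wt%

Formula mass = 233.263 g/mol.
0.47 Mg → 0.4700 mol MgO per formula unit; M(MgO) = 40.304, so MgO mass = 18.943 g.
18.943/233.263 × 100 = 8.12 wt%.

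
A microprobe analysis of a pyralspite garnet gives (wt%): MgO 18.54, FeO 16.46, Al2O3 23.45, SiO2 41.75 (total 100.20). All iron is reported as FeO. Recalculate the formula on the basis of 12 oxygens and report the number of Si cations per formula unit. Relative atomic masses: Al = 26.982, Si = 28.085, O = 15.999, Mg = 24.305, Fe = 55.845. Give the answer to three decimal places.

18.54 wt% MgO ÷ 40.304 g/mol = 0.46000 mol, giving 0.46000 Mg and 0.46000 O.
16.46 wt% FeO ÷ 71.844 g/mol = 0.22911 mol, giving 0.22911 Fe and 0.22911 O.
23.45 wt% Al2O3 ÷ 101.961 g/mol = 0.22999 mol, giving 0.45998 Al and 0.68997 O.
41.75 wt% SiO2 ÷ 60.083 g/mol = 0.69487 mol, giving 0.69487 Si and 1.38974 O.
Oxygen sums to 2.76882; scaling by 12/2.76882 = 4.33398 puts the formula on 12 O.
Si: 0.69487 × 4.33398 = 3.012 atoms per formula unit.

3.012 Si apfu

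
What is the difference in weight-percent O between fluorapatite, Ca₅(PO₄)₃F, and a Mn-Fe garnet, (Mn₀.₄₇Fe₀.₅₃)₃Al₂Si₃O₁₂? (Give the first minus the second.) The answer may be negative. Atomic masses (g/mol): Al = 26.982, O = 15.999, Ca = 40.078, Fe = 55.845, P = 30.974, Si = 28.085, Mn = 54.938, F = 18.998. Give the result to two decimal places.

First mineral: 191.988 g O in 504.298 g formula = 38.07 wt% O.
Second mineral: 191.988 g O in 496.463 g formula = 38.67 wt% O.
38.07% − 38.67% gives a difference of -0.60 percentage points.

-0.60 percentage points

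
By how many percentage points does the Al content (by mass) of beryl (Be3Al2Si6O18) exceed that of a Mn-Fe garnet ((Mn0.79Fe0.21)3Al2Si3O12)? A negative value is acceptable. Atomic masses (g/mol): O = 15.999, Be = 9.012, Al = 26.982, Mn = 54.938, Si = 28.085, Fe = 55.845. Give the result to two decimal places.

-0.85 percentage points

First mineral: 53.964 g Al in 537.492 g formula = 10.04 wt% Al.
Second mineral: 53.964 g Al in 495.592 g formula = 10.89 wt% Al.
10.04% − 10.89% gives a difference of -0.85 percentage points.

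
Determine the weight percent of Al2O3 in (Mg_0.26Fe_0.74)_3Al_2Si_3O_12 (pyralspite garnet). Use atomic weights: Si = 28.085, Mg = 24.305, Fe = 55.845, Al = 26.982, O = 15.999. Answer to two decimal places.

21.55 wt%

M((Mg_0.26Fe_0.74)_3Al_2Si_3O_12) = 473.141 g/mol; M(Al2O3) = 101.961 g/mol.
Moles Al2O3 per formula unit = 2 Al ÷ 2 = 1.0000.
Al2O3 fraction = (1.0000 × 101.961) / 473.141 = 101.961/473.141 = 0.2155.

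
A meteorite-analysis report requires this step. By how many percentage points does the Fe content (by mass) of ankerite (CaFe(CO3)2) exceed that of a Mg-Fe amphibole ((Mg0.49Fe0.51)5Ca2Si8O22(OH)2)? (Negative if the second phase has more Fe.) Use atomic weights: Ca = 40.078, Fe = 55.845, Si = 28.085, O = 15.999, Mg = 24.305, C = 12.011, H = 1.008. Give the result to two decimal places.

M(CaFe(CO3)2) = 215.939 g/mol, so wt% Fe = 55.845/215.939 × 100 = 25.86%.
M((Mg0.49Fe0.51)5Ca2Si8O22(OH)2) = 892.780 g/mol, so wt% Fe = 142.405/892.780 × 100 = 15.95%.
25.86 − 15.95 = 9.91 pp.

9.91 percentage points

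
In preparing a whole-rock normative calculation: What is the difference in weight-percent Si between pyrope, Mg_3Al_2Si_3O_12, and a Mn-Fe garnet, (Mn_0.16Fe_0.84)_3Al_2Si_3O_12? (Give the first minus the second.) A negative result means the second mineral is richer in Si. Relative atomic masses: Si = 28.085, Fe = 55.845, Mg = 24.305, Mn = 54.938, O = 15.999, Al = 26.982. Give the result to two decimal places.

First mineral: 84.255 g Si in 403.122 g formula = 20.90 wt% Si.
Second mineral: 84.255 g Si in 497.307 g formula = 16.94 wt% Si.
20.90% − 16.94% gives a difference of 3.96 percentage points.

3.96 percentage points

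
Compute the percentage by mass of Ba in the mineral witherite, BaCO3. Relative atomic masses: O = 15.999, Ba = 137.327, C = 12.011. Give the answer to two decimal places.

M(BaCO3) = 197.335 g/mol.
Ba contributes 1 × 137.327 = 137.327 g per mole.
137.327/197.335 = 0.6959 → 69.59%.

69.59 wt%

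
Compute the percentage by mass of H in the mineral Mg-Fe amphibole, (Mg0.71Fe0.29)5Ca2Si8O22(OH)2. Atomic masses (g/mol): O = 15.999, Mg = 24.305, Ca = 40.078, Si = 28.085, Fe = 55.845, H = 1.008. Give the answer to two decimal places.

0.23 wt%

M((Mg0.71Fe0.29)5Ca2Si8O22(OH)2) = 858.086 g/mol.
H contributes 2 × 1.008 = 2.016 g per mole.
2.016/858.086 = 0.0023 → 0.23%.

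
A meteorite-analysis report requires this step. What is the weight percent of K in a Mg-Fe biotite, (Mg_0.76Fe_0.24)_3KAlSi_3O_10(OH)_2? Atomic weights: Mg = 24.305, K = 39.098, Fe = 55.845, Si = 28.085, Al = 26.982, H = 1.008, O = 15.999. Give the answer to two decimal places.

Formula mass = 2.28·24.305 + 0.72·55.845 + 1·39.098 + 1·26.982 + 3·28.085 + 12·15.999 + 2·1.008 = 439.963 g/mol, of which 39.098 g is K.
So K makes up 39.098/439.963 = 0.0889 of the mass, i.e. 8.89%.

8.89 wt%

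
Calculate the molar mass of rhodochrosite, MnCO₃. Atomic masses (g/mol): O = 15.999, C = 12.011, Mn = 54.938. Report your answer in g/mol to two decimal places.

114.95 g/mol

M = 1×54.938 + 1×12.011 + 3×15.999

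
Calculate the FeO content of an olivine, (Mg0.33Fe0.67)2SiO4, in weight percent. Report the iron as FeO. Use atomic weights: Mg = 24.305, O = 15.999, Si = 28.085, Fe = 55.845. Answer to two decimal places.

Molar mass of (Mg0.33Fe0.67)2SiO4 = 0.66×24.305 + 1.34×55.845 + 1×28.085 + 4×15.999 = 182.955 g/mol.
Each formula unit contains 1.34 Fe, equivalent to 1.34/1 = 1.3400 mol FeO.
M(FeO) = 1×55.845 + 1×15.999 = 71.844 g/mol.
Mass of FeO per formula unit = 1.3400 × 71.844 = 96.271 g.
FeO wt% = 96.271 / 182.955 × 100 = 52.62%.

52.62 wt%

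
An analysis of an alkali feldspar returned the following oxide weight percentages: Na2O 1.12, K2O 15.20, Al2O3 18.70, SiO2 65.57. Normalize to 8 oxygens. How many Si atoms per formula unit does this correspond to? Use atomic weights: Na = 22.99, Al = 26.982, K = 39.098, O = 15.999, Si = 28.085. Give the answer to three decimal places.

2.998 Si apfu

Na2O (M=61.979): mol = 0.01807; Na = 0.03614, O = 0.01807.
K2O (M=94.195): mol = 0.16137; K = 0.32274, O = 0.16137.
Al2O3 (M=101.961): mol = 0.18340; Al = 0.36680, O = 0.55020.
SiO2 (M=60.083): mol = 1.09132; Si = 1.09132, O = 2.18264.
ΣO = 2.91228; factor = 8/ΣO = 2.74699.
Si apfu = 1.09132 × 2.74699 = 2.998.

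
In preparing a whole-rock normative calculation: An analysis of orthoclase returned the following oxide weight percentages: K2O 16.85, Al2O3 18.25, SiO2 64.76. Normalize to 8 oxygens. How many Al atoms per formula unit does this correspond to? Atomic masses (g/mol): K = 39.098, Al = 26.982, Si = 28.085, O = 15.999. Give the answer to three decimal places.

16.85 wt% K2O ÷ 94.195 g/mol = 0.17888 mol, giving 0.35776 K and 0.17888 O.
18.25 wt% Al2O3 ÷ 101.961 g/mol = 0.17899 mol, giving 0.35798 Al and 0.53697 O.
64.76 wt% SiO2 ÷ 60.083 g/mol = 1.07784 mol, giving 1.07784 Si and 2.15568 O.
Oxygen sums to 2.87153; scaling by 8/2.87153 = 2.78597 puts the formula on 8 O.
Al: 0.35798 × 2.78597 = 0.997 atoms per formula unit.

0.997 Al apfu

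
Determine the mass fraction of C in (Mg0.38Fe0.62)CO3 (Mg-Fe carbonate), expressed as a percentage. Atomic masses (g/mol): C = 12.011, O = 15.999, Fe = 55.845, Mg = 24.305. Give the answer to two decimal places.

Formula mass = 0.38*24.305 + 0.62*55.845 + 1*12.011 + 3*15.999 = 103.868 g/mol, of which 12.011 g is C.
So C makes up 12.011/103.868 = 0.1156 of the mass, i.e. 11.56%.

11.56 wt%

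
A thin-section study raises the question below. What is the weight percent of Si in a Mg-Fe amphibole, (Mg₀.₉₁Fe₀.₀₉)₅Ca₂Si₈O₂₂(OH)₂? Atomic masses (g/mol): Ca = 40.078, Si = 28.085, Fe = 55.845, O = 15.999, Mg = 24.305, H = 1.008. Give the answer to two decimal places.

27.18 mass %

Formula mass = 4.55*24.305 + 0.45*55.845 + 2*40.078 + 8*28.085 + 24*15.999 + 2*1.008 = 826.546 g/mol, of which 224.680 g is Si.
So Si makes up 224.680/826.546 = 0.2718 of the mass, i.e. 27.18%.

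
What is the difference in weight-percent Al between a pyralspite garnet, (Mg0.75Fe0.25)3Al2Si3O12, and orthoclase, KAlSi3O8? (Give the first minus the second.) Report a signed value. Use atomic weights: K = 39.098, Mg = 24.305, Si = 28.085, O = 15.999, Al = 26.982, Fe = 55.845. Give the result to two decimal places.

2.95 percentage points

M((Mg0.75Fe0.25)3Al2Si3O12) = 426.777 g/mol, so wt% Al = 53.964/426.777 × 100 = 12.64%.
M(KAlSi3O8) = 278.327 g/mol, so wt% Al = 26.982/278.327 × 100 = 9.69%.
12.64 − 9.69 = 2.95 pp.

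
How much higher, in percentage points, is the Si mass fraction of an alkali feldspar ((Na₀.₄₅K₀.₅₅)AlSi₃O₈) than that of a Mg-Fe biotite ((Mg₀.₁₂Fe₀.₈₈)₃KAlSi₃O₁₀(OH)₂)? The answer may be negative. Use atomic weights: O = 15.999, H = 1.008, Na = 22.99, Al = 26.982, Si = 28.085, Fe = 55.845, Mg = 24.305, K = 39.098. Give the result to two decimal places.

First mineral: 84.255 g Si in 271.078 g formula = 31.08 wt% Si.
Second mineral: 84.255 g Si in 500.520 g formula = 16.83 wt% Si.
31.08% − 16.83% gives a difference of 14.25 percentage points.

14.25 percentage points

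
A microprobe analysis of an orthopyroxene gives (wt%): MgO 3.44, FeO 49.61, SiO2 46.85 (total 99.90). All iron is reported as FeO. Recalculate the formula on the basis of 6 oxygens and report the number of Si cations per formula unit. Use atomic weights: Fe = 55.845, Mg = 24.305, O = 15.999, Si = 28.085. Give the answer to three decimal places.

3.44 wt% MgO ÷ 40.304 g/mol = 0.08535 mol, giving 0.08535 Mg and 0.08535 O.
49.61 wt% FeO ÷ 71.844 g/mol = 0.69052 mol, giving 0.69052 Fe and 0.69052 O.
46.85 wt% SiO2 ÷ 60.083 g/mol = 0.77975 mol, giving 0.77975 Si and 1.55950 O.
Oxygen sums to 2.33537; scaling by 6/2.33537 = 2.56919 puts the formula on 6 O.
Si: 0.77975 × 2.56919 = 2.003 atoms per formula unit.

2.003 Si apfu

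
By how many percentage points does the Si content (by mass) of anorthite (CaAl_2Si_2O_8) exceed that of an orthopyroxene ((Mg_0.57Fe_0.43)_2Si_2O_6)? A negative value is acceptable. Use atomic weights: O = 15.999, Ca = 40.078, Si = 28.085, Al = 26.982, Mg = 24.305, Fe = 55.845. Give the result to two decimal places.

-4.46 percentage points

First mineral: 56.170 g Si in 278.204 g formula = 20.19 wt% Si.
Second mineral: 56.170 g Si in 227.898 g formula = 24.65 wt% Si.
20.19% − 24.65% gives a difference of -4.46 percentage points.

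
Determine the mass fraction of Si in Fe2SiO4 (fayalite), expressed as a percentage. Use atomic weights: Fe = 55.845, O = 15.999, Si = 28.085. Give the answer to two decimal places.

13.78 weight percent

Molar mass of Fe2SiO4: 2·55.845 + 1·28.085 + 4·15.999 = 203.771 g/mol.
Mass of Si per formula unit: 1 × 28.085 = 28.085 g.
Weight fraction Si = 28.085 / 203.771 = 0.1378.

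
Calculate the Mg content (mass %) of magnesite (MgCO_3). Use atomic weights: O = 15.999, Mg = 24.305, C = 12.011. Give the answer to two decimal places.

28.83 mass %

M(MgCO_3) = 84.313 g/mol.
Mg contributes 1 × 24.305 = 24.305 g per mole.
24.305/84.313 = 0.2883 → 28.83%.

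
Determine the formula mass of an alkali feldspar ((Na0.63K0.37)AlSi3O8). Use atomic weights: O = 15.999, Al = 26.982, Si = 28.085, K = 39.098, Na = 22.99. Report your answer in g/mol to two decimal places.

268.18 g/mol

The formula mass is the sum 0.63(22.99) + 0.37(39.098) + 1(26.982) + 3(28.085) + 8(15.999).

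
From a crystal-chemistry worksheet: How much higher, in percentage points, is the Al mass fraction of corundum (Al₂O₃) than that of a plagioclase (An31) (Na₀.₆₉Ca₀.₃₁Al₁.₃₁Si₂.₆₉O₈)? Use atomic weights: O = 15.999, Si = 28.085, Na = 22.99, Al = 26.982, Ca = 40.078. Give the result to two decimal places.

39.70 percentage points

M(Al₂O₃) = 101.961 g/mol, so wt% Al = 53.964/101.961 × 100 = 52.93%.
M(Na₀.₆₉Ca₀.₃₁Al₁.₃₁Si₂.₆₉O₈) = 267.174 g/mol, so wt% Al = 35.346/267.174 × 100 = 13.23%.
52.93 − 13.23 = 39.70 pp.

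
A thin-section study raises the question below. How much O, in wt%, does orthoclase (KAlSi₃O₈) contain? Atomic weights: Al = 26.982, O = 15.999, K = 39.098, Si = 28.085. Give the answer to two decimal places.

M(KAlSi₃O₈) = 278.327 g/mol.
O contributes 8 × 15.999 = 127.992 g per mole.
127.992/278.327 = 0.4599 → 45.99%.

45.99 wt%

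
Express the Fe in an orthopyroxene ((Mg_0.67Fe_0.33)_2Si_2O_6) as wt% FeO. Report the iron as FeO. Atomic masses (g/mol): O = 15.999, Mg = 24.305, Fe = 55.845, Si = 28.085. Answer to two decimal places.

Formula mass = 221.590 g/mol.
0.66 Fe → 0.6600 mol FeO per formula unit; M(FeO) = 71.844, so FeO mass = 47.417 g.
47.417/221.590 × 100 = 21.40 wt%.

21.40 wt%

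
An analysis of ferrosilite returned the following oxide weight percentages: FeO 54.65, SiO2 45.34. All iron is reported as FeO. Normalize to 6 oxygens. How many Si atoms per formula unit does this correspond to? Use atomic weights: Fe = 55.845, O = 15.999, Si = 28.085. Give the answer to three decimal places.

54.65 wt% FeO ÷ 71.844 g/mol = 0.76068 mol, giving 0.76068 Fe and 0.76068 O.
45.34 wt% SiO2 ÷ 60.083 g/mol = 0.75462 mol, giving 0.75462 Si and 1.50924 O.
Oxygen sums to 2.26992; scaling by 6/2.26992 = 2.64326 puts the formula on 6 O.
Si: 0.75462 × 2.64326 = 1.995 atoms per formula unit.

1.995 Si apfu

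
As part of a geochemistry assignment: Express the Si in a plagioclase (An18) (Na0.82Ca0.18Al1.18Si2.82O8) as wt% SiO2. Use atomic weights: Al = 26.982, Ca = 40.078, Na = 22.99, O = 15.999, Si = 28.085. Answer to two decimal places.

63.91 wt%

Molar mass of Na0.82Ca0.18Al1.18Si2.82O8 = 0.82*22.99 + 0.18*40.078 + 1.18*26.982 + 2.82*28.085 + 8*15.999 = 265.096 g/mol.
Each formula unit contains 2.82 Si, equivalent to 2.82/1 = 2.8200 mol SiO2.
M(SiO2) = 1×28.085 + 2×15.999 = 60.083 g/mol.
Mass of SiO2 per formula unit = 2.8200 × 60.083 = 169.434 g.
SiO2 wt% = 169.434 / 265.096 × 100 = 63.91%.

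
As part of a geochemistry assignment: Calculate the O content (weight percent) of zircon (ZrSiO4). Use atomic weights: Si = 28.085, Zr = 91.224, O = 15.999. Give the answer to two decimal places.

34.91 weight percent

M(ZrSiO4) = 183.305 g/mol.
O contributes 4 × 15.999 = 63.996 g per mole.
63.996/183.305 = 0.3491 → 34.91%.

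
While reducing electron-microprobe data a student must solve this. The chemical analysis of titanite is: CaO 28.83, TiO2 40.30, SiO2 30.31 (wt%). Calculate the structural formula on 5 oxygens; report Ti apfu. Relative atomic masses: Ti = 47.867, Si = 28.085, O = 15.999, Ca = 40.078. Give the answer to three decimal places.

0.996 Ti apfu

28.83 wt% CaO ÷ 56.077 g/mol = 0.51411 mol, giving 0.51411 Ca and 0.51411 O.
40.30 wt% TiO2 ÷ 79.865 g/mol = 0.50460 mol, giving 0.50460 Ti and 1.00920 O.
30.31 wt% SiO2 ÷ 60.083 g/mol = 0.50447 mol, giving 0.50447 Si and 1.00894 O.
Oxygen sums to 2.53225; scaling by 5/2.53225 = 1.97453 puts the formula on 5 O.
Ti: 0.50460 × 1.97453 = 0.996 atoms per formula unit.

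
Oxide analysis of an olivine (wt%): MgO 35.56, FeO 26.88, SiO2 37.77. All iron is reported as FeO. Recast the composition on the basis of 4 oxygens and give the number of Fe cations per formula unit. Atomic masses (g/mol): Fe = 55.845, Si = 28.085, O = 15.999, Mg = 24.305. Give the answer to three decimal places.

0.595 Fe apfu

MgO (M=40.304): mol = 0.88229; Mg = 0.88229, O = 0.88229.
FeO (M=71.844): mol = 0.37414; Fe = 0.37414, O = 0.37414.
SiO2 (M=60.083): mol = 0.62863; Si = 0.62863, O = 1.25726.
ΣO = 2.51369; factor = 4/ΣO = 1.59129.
Fe apfu = 0.37414 × 1.59129 = 0.595.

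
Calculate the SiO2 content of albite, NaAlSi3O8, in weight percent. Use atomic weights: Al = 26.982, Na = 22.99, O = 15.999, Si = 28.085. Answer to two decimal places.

68.74 wt%

Formula mass = 262.219 g/mol.
3 Si → 3.0000 mol SiO2 per formula unit; M(SiO2) = 60.083, so SiO2 mass = 180.249 g.
180.249/262.219 × 100 = 68.74 wt%.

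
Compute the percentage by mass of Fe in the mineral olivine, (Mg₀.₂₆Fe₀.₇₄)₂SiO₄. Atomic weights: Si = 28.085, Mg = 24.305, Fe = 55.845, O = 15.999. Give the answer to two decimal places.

M((Mg₀.₂₆Fe₀.₇₄)₂SiO₄) = 187.370 g/mol.
Fe contributes 1.48 × 55.845 = 82.651 g per mole.
82.651/187.370 = 0.4411 → 44.11%.

44.11 weight percent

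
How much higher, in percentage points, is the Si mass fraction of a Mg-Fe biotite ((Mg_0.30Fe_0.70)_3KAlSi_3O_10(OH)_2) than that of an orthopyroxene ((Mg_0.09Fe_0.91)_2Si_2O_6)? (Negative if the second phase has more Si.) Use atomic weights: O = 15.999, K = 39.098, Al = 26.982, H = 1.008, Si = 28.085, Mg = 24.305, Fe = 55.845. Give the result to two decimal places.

First mineral: 84.255 g Si in 483.488 g formula = 17.43 wt% Si.
Second mineral: 56.170 g Si in 258.177 g formula = 21.76 wt% Si.
17.43% − 21.76% gives a difference of -4.33 percentage points.

-4.33 percentage points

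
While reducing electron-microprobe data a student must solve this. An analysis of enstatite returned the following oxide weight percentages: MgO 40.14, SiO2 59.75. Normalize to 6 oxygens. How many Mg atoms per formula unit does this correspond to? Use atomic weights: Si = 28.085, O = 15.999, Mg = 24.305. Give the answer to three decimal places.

40.14 wt% MgO ÷ 40.304 g/mol = 0.99593 mol, giving 0.99593 Mg and 0.99593 O.
59.75 wt% SiO2 ÷ 60.083 g/mol = 0.99446 mol, giving 0.99446 Si and 1.98892 O.
Oxygen sums to 2.98485; scaling by 6/2.98485 = 2.01015 puts the formula on 6 O.
Mg: 0.99593 × 2.01015 = 2.002 atoms per formula unit.

2.002 Mg apfu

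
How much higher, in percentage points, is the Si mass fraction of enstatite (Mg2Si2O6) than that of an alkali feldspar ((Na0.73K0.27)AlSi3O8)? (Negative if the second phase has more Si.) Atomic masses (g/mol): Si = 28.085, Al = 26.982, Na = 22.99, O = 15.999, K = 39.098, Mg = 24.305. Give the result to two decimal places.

-3.63 percentage points

First mineral: 56.170 g Si in 200.774 g formula = 27.98 wt% Si.
Second mineral: 84.255 g Si in 266.568 g formula = 31.61 wt% Si.
27.98% − 31.61% gives a difference of -3.63 percentage points.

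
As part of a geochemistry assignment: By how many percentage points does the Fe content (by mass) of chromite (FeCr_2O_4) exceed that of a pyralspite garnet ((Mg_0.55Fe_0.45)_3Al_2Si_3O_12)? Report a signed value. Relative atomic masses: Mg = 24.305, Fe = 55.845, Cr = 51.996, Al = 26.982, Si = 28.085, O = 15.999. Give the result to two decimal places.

First mineral: 55.845 g Fe in 223.833 g formula = 24.95 wt% Fe.
Second mineral: 75.391 g Fe in 445.701 g formula = 16.92 wt% Fe.
24.95% − 16.92% gives a difference of 8.03 percentage points.

8.03 percentage points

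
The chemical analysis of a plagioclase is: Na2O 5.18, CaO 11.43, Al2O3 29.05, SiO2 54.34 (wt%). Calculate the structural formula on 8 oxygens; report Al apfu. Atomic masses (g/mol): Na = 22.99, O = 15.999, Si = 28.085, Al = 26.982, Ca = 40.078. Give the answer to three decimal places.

5.18 wt% Na2O ÷ 61.979 g/mol = 0.08358 mol, giving 0.16716 Na and 0.08358 O.
11.43 wt% CaO ÷ 56.077 g/mol = 0.20383 mol, giving 0.20383 Ca and 0.20383 O.
29.05 wt% Al2O3 ÷ 101.961 g/mol = 0.28491 mol, giving 0.56982 Al and 0.85473 O.
54.34 wt% SiO2 ÷ 60.083 g/mol = 0.90442 mol, giving 0.90442 Si and 1.80884 O.
Oxygen sums to 2.95098; scaling by 8/2.95098 = 2.71096 puts the formula on 8 O.
Al: 0.56982 × 2.71096 = 1.545 atoms per formula unit.

1.545 Al apfu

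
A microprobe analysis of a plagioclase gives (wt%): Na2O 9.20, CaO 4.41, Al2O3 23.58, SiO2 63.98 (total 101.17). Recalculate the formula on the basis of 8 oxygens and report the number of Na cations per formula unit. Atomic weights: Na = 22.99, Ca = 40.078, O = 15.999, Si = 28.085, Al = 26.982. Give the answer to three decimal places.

Na2O: 9.20/61.979 = 0.14844 mol → 0.29688 mol Na, 0.14844 mol O.
CaO: 4.41/56.077 = 0.07864 mol → 0.07864 mol Ca, 0.07864 mol O.
Al2O3: 23.58/101.961 = 0.23126 mol → 0.46252 mol Al, 0.69378 mol O.
SiO2: 63.98/60.083 = 1.06486 mol → 1.06486 mol Si, 2.12972 mol O.
Total oxygen = 3.05058 mol. Normalization factor = 8/3.05058 = 2.62245.
Na per 8 O = 0.29688 × 2.62245 = 0.779.

0.779 Na apfu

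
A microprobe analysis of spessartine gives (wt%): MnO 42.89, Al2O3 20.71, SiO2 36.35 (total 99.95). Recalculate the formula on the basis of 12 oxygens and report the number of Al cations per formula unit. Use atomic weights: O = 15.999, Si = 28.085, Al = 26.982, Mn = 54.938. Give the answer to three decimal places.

42.89 wt% MnO ÷ 70.937 g/mol = 0.60462 mol, giving 0.60462 Mn and 0.60462 O.
20.71 wt% Al2O3 ÷ 101.961 g/mol = 0.20312 mol, giving 0.40624 Al and 0.60936 O.
36.35 wt% SiO2 ÷ 60.083 g/mol = 0.60500 mol, giving 0.60500 Si and 1.21000 O.
Oxygen sums to 2.42398; scaling by 12/2.42398 = 4.95054 puts the formula on 12 O.
Al: 0.40624 × 4.95054 = 2.011 atoms per formula unit.

2.011 Al apfu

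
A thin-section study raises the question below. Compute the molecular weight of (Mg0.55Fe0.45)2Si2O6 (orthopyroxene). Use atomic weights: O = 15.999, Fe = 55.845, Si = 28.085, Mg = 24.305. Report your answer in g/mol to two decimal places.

229.16 g/mol

The formula mass is the sum 1.10·24.305 + 0.90·55.845 + 2·28.085 + 6·15.999.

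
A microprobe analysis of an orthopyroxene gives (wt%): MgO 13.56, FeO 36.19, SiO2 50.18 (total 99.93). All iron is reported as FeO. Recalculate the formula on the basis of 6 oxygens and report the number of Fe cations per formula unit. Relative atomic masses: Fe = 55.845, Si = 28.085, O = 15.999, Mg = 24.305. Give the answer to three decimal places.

1.204 Fe apfu

MgO (M=40.304): mol = 0.33644; Mg = 0.33644, O = 0.33644.
FeO (M=71.844): mol = 0.50373; Fe = 0.50373, O = 0.50373.
SiO2 (M=60.083): mol = 0.83518; Si = 0.83518, O = 1.67036.
ΣO = 2.51053; factor = 6/ΣO = 2.38993.
Fe apfu = 0.50373 × 2.38993 = 1.204.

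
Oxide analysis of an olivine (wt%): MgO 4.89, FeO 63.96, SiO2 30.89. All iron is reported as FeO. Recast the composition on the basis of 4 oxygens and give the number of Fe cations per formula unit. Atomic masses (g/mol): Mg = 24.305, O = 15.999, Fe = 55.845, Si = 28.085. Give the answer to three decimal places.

1.746 Fe apfu

4.89 wt% MgO ÷ 40.304 g/mol = 0.12133 mol, giving 0.12133 Mg and 0.12133 O.
63.96 wt% FeO ÷ 71.844 g/mol = 0.89026 mol, giving 0.89026 Fe and 0.89026 O.
30.89 wt% SiO2 ÷ 60.083 g/mol = 0.51412 mol, giving 0.51412 Si and 1.02824 O.
Oxygen sums to 2.03983; scaling by 4/2.03983 = 1.96095 puts the formula on 4 O.
Fe: 0.89026 × 1.96095 = 1.746 atoms per formula unit.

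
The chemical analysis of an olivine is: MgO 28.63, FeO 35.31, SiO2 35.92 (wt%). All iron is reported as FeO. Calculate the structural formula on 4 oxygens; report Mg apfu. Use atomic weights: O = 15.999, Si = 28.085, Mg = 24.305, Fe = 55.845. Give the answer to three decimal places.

MgO: 28.63/40.304 = 0.71035 mol → 0.71035 mol Mg, 0.71035 mol O.
FeO: 35.31/71.844 = 0.49148 mol → 0.49148 mol Fe, 0.49148 mol O.
SiO2: 35.92/60.083 = 0.59784 mol → 0.59784 mol Si, 1.19568 mol O.
Total oxygen = 2.39751 mol. Normalization factor = 4/2.39751 = 1.66840.
Mg per 4 O = 0.71035 × 1.66840 = 1.185.

1.185 Mg apfu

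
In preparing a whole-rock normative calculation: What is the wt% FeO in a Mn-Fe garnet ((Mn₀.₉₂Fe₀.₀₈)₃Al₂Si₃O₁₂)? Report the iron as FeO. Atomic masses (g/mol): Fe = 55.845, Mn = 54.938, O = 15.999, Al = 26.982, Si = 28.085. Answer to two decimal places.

3.48 wt%

Molar mass of (Mn₀.₉₂Fe₀.₀₈)₃Al₂Si₃O₁₂ = 2.76×54.938 + 0.24×55.845 + 2×26.982 + 3×28.085 + 12×15.999 = 495.239 g/mol.
Each formula unit contains 0.24 Fe, equivalent to 0.24/1 = 0.2400 mol FeO.
M(FeO) = 1×55.845 + 1×15.999 = 71.844 g/mol.
Mass of FeO per formula unit = 0.2400 × 71.844 = 17.243 g.
FeO wt% = 17.243 / 495.239 × 100 = 3.48%.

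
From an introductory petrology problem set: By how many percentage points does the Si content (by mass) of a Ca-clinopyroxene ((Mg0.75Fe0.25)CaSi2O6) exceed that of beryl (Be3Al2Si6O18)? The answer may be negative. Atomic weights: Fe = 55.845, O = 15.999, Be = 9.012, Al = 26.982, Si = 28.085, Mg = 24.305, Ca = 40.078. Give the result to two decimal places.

-6.32 percentage points

Si in (Mg0.75Fe0.25)CaSi2O6: molar mass 224.432 g/mol; 2×28.085 = 56.170 g → 25.03 wt%.
Si in Be3Al2Si6O18: molar mass 537.492 g/mol; 6×28.085 = 168.510 g → 31.35 wt%.
Difference = 25.03 − 31.35 = -6.32 percentage points.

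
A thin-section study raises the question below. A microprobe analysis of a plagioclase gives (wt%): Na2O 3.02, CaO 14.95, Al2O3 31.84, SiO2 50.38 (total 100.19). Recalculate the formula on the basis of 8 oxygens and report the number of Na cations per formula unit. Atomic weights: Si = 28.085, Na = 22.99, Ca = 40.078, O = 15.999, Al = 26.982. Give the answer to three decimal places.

0.266 Na apfu

Na2O: 3.02/61.979 = 0.04873 mol → 0.09746 mol Na, 0.04873 mol O.
CaO: 14.95/56.077 = 0.26660 mol → 0.26660 mol Ca, 0.26660 mol O.
Al2O3: 31.84/101.961 = 0.31228 mol → 0.62456 mol Al, 0.93684 mol O.
SiO2: 50.38/60.083 = 0.83851 mol → 0.83851 mol Si, 1.67702 mol O.
Total oxygen = 2.92919 mol. Normalization factor = 8/2.92919 = 2.73113.
Na per 8 O = 0.09746 × 2.73113 = 0.266.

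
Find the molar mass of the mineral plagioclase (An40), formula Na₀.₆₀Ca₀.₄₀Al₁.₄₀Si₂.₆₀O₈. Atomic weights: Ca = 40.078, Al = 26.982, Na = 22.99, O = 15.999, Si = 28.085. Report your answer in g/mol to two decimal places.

The formula mass is the sum 0.60(22.99) + 0.40(40.078) + 1.40(26.982) + 2.60(28.085) + 8(15.999).

268.61 g/mol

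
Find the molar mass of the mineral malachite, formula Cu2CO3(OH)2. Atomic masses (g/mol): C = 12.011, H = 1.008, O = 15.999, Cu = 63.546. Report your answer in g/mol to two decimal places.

The formula mass is the sum 2·63.546 + 1·12.011 + 5·15.999 + 2·1.008.

221.11 g/mol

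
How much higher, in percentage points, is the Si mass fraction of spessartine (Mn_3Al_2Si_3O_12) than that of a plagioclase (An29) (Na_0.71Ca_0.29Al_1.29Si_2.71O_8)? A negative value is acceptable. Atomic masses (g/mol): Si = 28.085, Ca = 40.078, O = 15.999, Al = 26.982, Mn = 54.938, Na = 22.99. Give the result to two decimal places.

Si in Mn_3Al_2Si_3O_12: molar mass 495.021 g/mol; 3×28.085 = 84.255 g → 17.02 wt%.
Si in Na_0.71Ca_0.29Al_1.29Si_2.71O_8: molar mass 266.855 g/mol; 2.71×28.085 = 76.110 g → 28.52 wt%.
Difference = 17.02 − 28.52 = -11.50 percentage points.

-11.50 percentage points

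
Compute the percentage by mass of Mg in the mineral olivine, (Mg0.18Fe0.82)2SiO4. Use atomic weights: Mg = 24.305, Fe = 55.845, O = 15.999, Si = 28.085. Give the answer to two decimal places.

Formula mass = 0.36*24.305 + 1.64*55.845 + 1*28.085 + 4*15.999 = 192.417 g/mol, of which 8.750 g is Mg.
So Mg makes up 8.750/192.417 = 0.0455 of the mass, i.e. 4.55%.

4.55 weight percent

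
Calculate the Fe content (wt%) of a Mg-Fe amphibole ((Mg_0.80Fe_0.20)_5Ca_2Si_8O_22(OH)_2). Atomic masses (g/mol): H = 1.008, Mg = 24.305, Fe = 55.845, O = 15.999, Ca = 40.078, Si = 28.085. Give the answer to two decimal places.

6.62 wt%

M((Mg_0.80Fe_0.20)_5Ca_2Si_8O_22(OH)_2) = 843.893 g/mol.
Fe contributes 1 × 55.845 = 55.845 g per mole.
55.845/843.893 = 0.0662 → 6.62%.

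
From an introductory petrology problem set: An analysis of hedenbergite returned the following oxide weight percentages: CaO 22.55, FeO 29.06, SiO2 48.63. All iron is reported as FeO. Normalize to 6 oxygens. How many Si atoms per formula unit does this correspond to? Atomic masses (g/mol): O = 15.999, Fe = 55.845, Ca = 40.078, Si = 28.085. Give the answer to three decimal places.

2.002 Si apfu

22.55 wt% CaO ÷ 56.077 g/mol = 0.40213 mol, giving 0.40213 Ca and 0.40213 O.
29.06 wt% FeO ÷ 71.844 g/mol = 0.40449 mol, giving 0.40449 Fe and 0.40449 O.
48.63 wt% SiO2 ÷ 60.083 g/mol = 0.80938 mol, giving 0.80938 Si and 1.61876 O.
Oxygen sums to 2.42538; scaling by 6/2.42538 = 2.47384 puts the formula on 6 O.
Si: 0.80938 × 2.47384 = 2.002 atoms per formula unit.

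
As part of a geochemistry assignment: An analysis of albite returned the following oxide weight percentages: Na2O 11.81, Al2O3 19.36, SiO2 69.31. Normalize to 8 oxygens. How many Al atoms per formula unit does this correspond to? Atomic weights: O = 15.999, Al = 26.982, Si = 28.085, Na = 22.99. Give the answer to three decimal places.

0.990 Al apfu

Na2O (M=61.979): mol = 0.19055; Na = 0.38110, O = 0.19055.
Al2O3 (M=101.961): mol = 0.18988; Al = 0.37976, O = 0.56964.
SiO2 (M=60.083): mol = 1.15357; Si = 1.15357, O = 2.30714.
ΣO = 3.06733; factor = 8/ΣO = 2.60813.
Al apfu = 0.37976 × 2.60813 = 0.990.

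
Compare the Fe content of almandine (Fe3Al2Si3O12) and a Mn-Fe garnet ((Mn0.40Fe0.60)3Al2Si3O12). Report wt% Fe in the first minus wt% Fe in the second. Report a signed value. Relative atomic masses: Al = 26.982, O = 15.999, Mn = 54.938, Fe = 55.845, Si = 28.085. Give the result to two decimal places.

13.42 percentage points

M(Fe3Al2Si3O12) = 497.742 g/mol, so wt% Fe = 167.535/497.742 × 100 = 33.66%.
M((Mn0.40Fe0.60)3Al2Si3O12) = 496.654 g/mol, so wt% Fe = 100.521/496.654 × 100 = 20.24%.
33.66 − 20.24 = 13.42 pp.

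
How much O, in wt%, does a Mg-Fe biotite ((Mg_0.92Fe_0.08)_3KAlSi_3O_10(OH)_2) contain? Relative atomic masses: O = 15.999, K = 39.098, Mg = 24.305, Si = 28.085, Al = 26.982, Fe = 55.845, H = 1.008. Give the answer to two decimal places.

45.19 wt%

Molar mass of (Mg_0.92Fe_0.08)_3KAlSi_3O_10(OH)_2: 2.76*24.305 + 0.24*55.845 + 1*39.098 + 1*26.982 + 3*28.085 + 12*15.999 + 2*1.008 = 424.824 g/mol.
Mass of O per formula unit: 12 × 15.999 = 191.988 g.
Weight fraction O = 191.988 / 424.824 = 0.4519.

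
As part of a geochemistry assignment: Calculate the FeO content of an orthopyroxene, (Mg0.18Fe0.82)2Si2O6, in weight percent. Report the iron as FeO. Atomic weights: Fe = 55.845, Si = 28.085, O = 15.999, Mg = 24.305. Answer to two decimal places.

Formula mass = 252.500 g/mol.
1.64 Fe → 1.6400 mol FeO per formula unit; M(FeO) = 71.844, so FeO mass = 117.824 g.
117.824/252.500 × 100 = 46.66 wt%.

46.66 wt%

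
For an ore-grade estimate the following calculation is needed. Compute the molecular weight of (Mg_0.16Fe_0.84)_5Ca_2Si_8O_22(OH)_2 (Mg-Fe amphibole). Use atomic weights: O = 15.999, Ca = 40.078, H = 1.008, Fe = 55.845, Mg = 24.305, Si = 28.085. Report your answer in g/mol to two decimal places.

Mg: 0.80 × 24.305 = 19.4440
Fe: 4.20 × 55.845 = 234.5490
Ca: 2 × 40.078 = 80.1560
Si: 8 × 28.085 = 224.6800
O: 24 × 15.999 = 383.9760
H: 2 × 1.008 = 2.0160
Summing the contributions gives the formula mass.

944.82 g/mol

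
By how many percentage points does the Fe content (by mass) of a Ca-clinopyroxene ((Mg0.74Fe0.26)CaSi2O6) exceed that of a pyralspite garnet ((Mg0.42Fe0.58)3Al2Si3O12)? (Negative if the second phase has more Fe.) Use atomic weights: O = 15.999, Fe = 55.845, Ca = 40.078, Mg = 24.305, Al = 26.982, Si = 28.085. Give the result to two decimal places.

M((Mg0.74Fe0.26)CaSi2O6) = 224.747 g/mol, so wt% Fe = 14.520/224.747 × 100 = 6.46%.
M((Mg0.42Fe0.58)3Al2Si3O12) = 458.002 g/mol, so wt% Fe = 97.170/458.002 × 100 = 21.22%.
6.46 − 21.22 = -14.76 pp.

-14.76 percentage points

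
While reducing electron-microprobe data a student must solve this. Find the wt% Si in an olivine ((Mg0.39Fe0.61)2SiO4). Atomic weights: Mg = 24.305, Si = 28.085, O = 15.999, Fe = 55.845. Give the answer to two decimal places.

15.68 mass %

Molar mass of (Mg0.39Fe0.61)2SiO4: 0.78*24.305 + 1.22*55.845 + 1*28.085 + 4*15.999 = 179.170 g/mol.
Mass of Si per formula unit: 1 × 28.085 = 28.085 g.
Weight fraction Si = 28.085 / 179.170 = 0.1568.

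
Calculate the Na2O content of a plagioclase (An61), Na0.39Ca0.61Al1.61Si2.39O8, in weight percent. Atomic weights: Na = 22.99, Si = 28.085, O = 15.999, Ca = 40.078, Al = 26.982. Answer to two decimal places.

4.44 wt%

M(Na0.39Ca0.61Al1.61Si2.39O8) = 271.970 g/mol; M(Na2O) = 61.979 g/mol.
Moles Na2O per formula unit = 0.39 Na ÷ 2 = 0.1950.
Na2O fraction = (0.1950 × 61.979) / 271.970 = 12.086/271.970 = 0.0444.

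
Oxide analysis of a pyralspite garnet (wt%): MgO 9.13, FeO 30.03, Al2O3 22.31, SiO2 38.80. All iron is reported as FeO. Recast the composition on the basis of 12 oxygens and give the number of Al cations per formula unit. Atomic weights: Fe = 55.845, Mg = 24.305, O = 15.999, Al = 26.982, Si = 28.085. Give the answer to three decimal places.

9.13 wt% MgO ÷ 40.304 g/mol = 0.22653 mol, giving 0.22653 Mg and 0.22653 O.
30.03 wt% FeO ÷ 71.844 g/mol = 0.41799 mol, giving 0.41799 Fe and 0.41799 O.
22.31 wt% Al2O3 ÷ 101.961 g/mol = 0.21881 mol, giving 0.43762 Al and 0.65643 O.
38.80 wt% SiO2 ÷ 60.083 g/mol = 0.64577 mol, giving 0.64577 Si and 1.29154 O.
Oxygen sums to 2.59249; scaling by 12/2.59249 = 4.62875 puts the formula on 12 O.
Al: 0.43762 × 4.62875 = 2.026 atoms per formula unit.

2.026 Al apfu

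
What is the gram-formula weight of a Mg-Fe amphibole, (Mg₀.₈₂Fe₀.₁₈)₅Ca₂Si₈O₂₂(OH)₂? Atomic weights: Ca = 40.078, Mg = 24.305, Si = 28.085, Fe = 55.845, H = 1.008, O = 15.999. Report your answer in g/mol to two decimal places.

840.74 g/mol

Mg: 4.10 × 24.305 = 99.6505
Fe: 0.90 × 55.845 = 50.2605
Ca: 2 × 40.078 = 80.1560
Si: 8 × 28.085 = 224.6800
O: 24 × 15.999 = 383.9760
H: 2 × 1.008 = 2.0160
Summing the contributions gives the formula mass.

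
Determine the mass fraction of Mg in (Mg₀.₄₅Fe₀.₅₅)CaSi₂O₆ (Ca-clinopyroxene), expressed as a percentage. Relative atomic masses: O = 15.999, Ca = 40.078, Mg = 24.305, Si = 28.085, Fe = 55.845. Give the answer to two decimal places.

Molar mass of (Mg₀.₄₅Fe₀.₅₅)CaSi₂O₆: 0.45×24.305 + 0.55×55.845 + 1×40.078 + 2×28.085 + 6×15.999 = 233.894 g/mol.
Mass of Mg per formula unit: 0.45 × 24.305 = 10.937 g.
Weight fraction Mg = 10.937 / 233.894 = 0.0468.

4.68 mass %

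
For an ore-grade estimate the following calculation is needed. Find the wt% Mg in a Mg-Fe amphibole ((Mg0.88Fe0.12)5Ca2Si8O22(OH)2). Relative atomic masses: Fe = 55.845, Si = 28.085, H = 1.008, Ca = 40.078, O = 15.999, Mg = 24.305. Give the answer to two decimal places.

M((Mg0.88Fe0.12)5Ca2Si8O22(OH)2) = 831.277 g/mol.
Mg contributes 4.40 × 24.305 = 106.942 g per mole.
106.942/831.277 = 0.1286 → 12.86%.

12.86 wt%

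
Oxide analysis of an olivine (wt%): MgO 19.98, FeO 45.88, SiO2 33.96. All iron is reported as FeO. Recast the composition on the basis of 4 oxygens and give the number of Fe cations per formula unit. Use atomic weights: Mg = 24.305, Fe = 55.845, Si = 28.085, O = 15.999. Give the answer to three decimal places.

1.128 Fe apfu

MgO: 19.98/40.304 = 0.49573 mol → 0.49573 mol Mg, 0.49573 mol O.
FeO: 45.88/71.844 = 0.63861 mol → 0.63861 mol Fe, 0.63861 mol O.
SiO2: 33.96/60.083 = 0.56522 mol → 0.56522 mol Si, 1.13044 mol O.
Total oxygen = 2.26478 mol. Normalization factor = 4/2.26478 = 1.76618.
Fe per 4 O = 0.63861 × 1.76618 = 1.128.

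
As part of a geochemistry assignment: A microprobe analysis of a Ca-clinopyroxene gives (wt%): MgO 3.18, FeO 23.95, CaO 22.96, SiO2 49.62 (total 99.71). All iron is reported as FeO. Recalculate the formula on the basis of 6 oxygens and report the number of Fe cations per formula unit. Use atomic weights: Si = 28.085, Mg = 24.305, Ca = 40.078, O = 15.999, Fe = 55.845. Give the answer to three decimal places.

MgO (M=40.304): mol = 0.07890; Mg = 0.07890, O = 0.07890.
FeO (M=71.844): mol = 0.33336; Fe = 0.33336, O = 0.33336.
CaO (M=56.077): mol = 0.40944; Ca = 0.40944, O = 0.40944.
SiO2 (M=60.083): mol = 0.82586; Si = 0.82586, O = 1.65172.
ΣO = 2.47342; factor = 6/ΣO = 2.42579.
Fe apfu = 0.33336 × 2.42579 = 0.809.

0.809 Fe apfu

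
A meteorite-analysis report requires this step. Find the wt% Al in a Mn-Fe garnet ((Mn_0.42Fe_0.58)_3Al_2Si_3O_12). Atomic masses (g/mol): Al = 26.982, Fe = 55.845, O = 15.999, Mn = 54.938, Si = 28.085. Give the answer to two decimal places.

10.87 mass %

Formula mass = 1.26*54.938 + 1.74*55.845 + 2*26.982 + 3*28.085 + 12*15.999 = 496.599 g/mol, of which 53.964 g is Al.
So Al makes up 53.964/496.599 = 0.1087 of the mass, i.e. 10.87%.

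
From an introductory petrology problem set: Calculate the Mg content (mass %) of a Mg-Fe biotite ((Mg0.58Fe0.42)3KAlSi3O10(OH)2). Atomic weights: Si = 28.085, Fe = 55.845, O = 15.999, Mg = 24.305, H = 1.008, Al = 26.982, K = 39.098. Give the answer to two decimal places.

9.25 mass %

Formula mass = 1.74*24.305 + 1.26*55.845 + 1*39.098 + 1*26.982 + 3*28.085 + 12*15.999 + 2*1.008 = 456.994 g/mol, of which 42.291 g is Mg.
So Mg makes up 42.291/456.994 = 0.0925 of the mass, i.e. 9.25%.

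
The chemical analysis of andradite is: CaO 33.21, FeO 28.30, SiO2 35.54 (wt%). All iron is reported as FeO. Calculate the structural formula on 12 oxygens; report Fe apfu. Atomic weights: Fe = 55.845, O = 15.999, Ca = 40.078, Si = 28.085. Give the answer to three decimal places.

2.179 Fe apfu

CaO (M=56.077): mol = 0.59222; Ca = 0.59222, O = 0.59222.
FeO (M=71.844): mol = 0.39391; Fe = 0.39391, O = 0.39391.
SiO2 (M=60.083): mol = 0.59152; Si = 0.59152, O = 1.18304.
ΣO = 2.16917; factor = 12/ΣO = 5.53207.
Fe apfu = 0.39391 × 5.53207 = 2.179.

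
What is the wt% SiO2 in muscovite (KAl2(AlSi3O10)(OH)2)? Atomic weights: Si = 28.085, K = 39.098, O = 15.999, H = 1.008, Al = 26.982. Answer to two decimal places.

Formula mass = 398.303 g/mol.
3 Si → 3.0000 mol SiO2 per formula unit; M(SiO2) = 60.083, so SiO2 mass = 180.249 g.
180.249/398.303 × 100 = 45.25 wt%.

45.25 wt%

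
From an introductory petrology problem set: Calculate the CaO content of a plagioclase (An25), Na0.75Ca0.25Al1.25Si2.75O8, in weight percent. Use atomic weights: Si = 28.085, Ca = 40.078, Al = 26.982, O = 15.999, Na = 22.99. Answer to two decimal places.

Molar mass of Na0.75Ca0.25Al1.25Si2.75O8 = 0.75×22.99 + 0.25×40.078 + 1.25×26.982 + 2.75×28.085 + 8×15.999 = 266.215 g/mol.
Each formula unit contains 0.25 Ca, equivalent to 0.25/1 = 0.2500 mol CaO.
M(CaO) = 1×40.078 + 1×15.999 = 56.077 g/mol.
Mass of CaO per formula unit = 0.2500 × 56.077 = 14.019 g.
CaO wt% = 14.019 / 266.215 × 100 = 5.27%.

5.27 wt%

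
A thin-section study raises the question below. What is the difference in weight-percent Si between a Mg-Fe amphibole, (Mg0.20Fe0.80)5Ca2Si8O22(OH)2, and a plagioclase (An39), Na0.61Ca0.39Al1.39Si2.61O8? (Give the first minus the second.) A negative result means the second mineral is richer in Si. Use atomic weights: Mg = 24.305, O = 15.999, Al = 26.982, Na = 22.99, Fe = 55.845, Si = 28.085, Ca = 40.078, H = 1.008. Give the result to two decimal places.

First mineral: 224.680 g Si in 938.513 g formula = 23.94 wt% Si.
Second mineral: 73.302 g Si in 268.453 g formula = 27.31 wt% Si.
23.94% − 27.31% gives a difference of -3.37 percentage points.

-3.37 percentage points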